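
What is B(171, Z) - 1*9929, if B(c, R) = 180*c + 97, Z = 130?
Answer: 20948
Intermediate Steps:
B(c, R) = 97 + 180*c
B(171, Z) - 1*9929 = (97 + 180*171) - 1*9929 = (97 + 30780) - 9929 = 30877 - 9929 = 20948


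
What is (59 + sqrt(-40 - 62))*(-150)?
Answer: -8850 - 150*I*sqrt(102) ≈ -8850.0 - 1514.9*I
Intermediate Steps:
(59 + sqrt(-40 - 62))*(-150) = (59 + sqrt(-102))*(-150) = (59 + I*sqrt(102))*(-150) = -8850 - 150*I*sqrt(102)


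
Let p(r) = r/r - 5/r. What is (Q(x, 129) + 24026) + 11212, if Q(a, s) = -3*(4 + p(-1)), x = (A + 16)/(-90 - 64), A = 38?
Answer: 35208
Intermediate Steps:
p(r) = 1 - 5/r
x = -27/77 (x = (38 + 16)/(-90 - 64) = 54/(-154) = 54*(-1/154) = -27/77 ≈ -0.35065)
Q(a, s) = -30 (Q(a, s) = -3*(4 + (-5 - 1)/(-1)) = -3*(4 - 1*(-6)) = -3*(4 + 6) = -3*10 = -30)
(Q(x, 129) + 24026) + 11212 = (-30 + 24026) + 11212 = 23996 + 11212 = 35208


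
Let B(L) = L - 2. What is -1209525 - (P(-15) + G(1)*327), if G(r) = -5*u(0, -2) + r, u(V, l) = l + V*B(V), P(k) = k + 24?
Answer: -1213131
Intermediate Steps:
P(k) = 24 + k
B(L) = -2 + L
u(V, l) = l + V*(-2 + V)
G(r) = 10 + r (G(r) = -5*(-2 + 0*(-2 + 0)) + r = -5*(-2 + 0*(-2)) + r = -5*(-2 + 0) + r = -5*(-2) + r = 10 + r)
-1209525 - (P(-15) + G(1)*327) = -1209525 - ((24 - 15) + (10 + 1)*327) = -1209525 - (9 + 11*327) = -1209525 - (9 + 3597) = -1209525 - 1*3606 = -1209525 - 3606 = -1213131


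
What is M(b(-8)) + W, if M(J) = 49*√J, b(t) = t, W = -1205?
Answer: -1205 + 98*I*√2 ≈ -1205.0 + 138.59*I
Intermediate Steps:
M(b(-8)) + W = 49*√(-8) - 1205 = 49*(2*I*√2) - 1205 = 98*I*√2 - 1205 = -1205 + 98*I*√2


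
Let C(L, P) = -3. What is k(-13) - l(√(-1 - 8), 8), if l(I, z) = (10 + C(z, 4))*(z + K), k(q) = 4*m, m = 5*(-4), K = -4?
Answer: -108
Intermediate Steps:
m = -20
k(q) = -80 (k(q) = 4*(-20) = -80)
l(I, z) = -28 + 7*z (l(I, z) = (10 - 3)*(z - 4) = 7*(-4 + z) = -28 + 7*z)
k(-13) - l(√(-1 - 8), 8) = -80 - (-28 + 7*8) = -80 - (-28 + 56) = -80 - 1*28 = -80 - 28 = -108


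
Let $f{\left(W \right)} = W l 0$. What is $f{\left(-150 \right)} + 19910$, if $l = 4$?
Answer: $19910$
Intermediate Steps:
$f{\left(W \right)} = 0$ ($f{\left(W \right)} = W 4 \cdot 0 = 4 W 0 = 0$)
$f{\left(-150 \right)} + 19910 = 0 + 19910 = 19910$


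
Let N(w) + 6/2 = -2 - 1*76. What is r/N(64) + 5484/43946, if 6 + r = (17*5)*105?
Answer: -21750565/197757 ≈ -109.99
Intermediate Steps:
N(w) = -81 (N(w) = -3 + (-2 - 1*76) = -3 + (-2 - 76) = -3 - 78 = -81)
r = 8919 (r = -6 + (17*5)*105 = -6 + 85*105 = -6 + 8925 = 8919)
r/N(64) + 5484/43946 = 8919/(-81) + 5484/43946 = 8919*(-1/81) + 5484*(1/43946) = -991/9 + 2742/21973 = -21750565/197757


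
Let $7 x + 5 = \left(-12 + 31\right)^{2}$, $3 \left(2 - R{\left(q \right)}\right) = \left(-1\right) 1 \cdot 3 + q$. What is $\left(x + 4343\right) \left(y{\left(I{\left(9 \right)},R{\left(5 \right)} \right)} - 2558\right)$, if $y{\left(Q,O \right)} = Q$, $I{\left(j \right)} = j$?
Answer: $- \frac{78399593}{7} \approx -1.12 \cdot 10^{7}$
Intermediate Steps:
$R{\left(q \right)} = 3 - \frac{q}{3}$ ($R{\left(q \right)} = 2 - \frac{\left(-1\right) 1 \cdot 3 + q}{3} = 2 - \frac{\left(-1\right) 3 + q}{3} = 2 - \frac{-3 + q}{3} = 2 - \left(-1 + \frac{q}{3}\right) = 3 - \frac{q}{3}$)
$x = \frac{356}{7}$ ($x = - \frac{5}{7} + \frac{\left(-12 + 31\right)^{2}}{7} = - \frac{5}{7} + \frac{19^{2}}{7} = - \frac{5}{7} + \frac{1}{7} \cdot 361 = - \frac{5}{7} + \frac{361}{7} = \frac{356}{7} \approx 50.857$)
$\left(x + 4343\right) \left(y{\left(I{\left(9 \right)},R{\left(5 \right)} \right)} - 2558\right) = \left(\frac{356}{7} + 4343\right) \left(9 - 2558\right) = \frac{30757}{7} \left(-2549\right) = - \frac{78399593}{7}$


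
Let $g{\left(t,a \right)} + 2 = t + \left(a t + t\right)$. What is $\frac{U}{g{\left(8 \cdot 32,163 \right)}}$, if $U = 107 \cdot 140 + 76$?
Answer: $\frac{7528}{21119} \approx 0.35646$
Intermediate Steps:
$U = 15056$ ($U = 14980 + 76 = 15056$)
$g{\left(t,a \right)} = -2 + 2 t + a t$ ($g{\left(t,a \right)} = -2 + \left(t + \left(a t + t\right)\right) = -2 + \left(t + \left(t + a t\right)\right) = -2 + \left(2 t + a t\right) = -2 + 2 t + a t$)
$\frac{U}{g{\left(8 \cdot 32,163 \right)}} = \frac{15056}{-2 + 2 \cdot 8 \cdot 32 + 163 \cdot 8 \cdot 32} = \frac{15056}{-2 + 2 \cdot 256 + 163 \cdot 256} = \frac{15056}{-2 + 512 + 41728} = \frac{15056}{42238} = 15056 \cdot \frac{1}{42238} = \frac{7528}{21119}$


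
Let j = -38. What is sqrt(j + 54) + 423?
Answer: 427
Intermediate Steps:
sqrt(j + 54) + 423 = sqrt(-38 + 54) + 423 = sqrt(16) + 423 = 4 + 423 = 427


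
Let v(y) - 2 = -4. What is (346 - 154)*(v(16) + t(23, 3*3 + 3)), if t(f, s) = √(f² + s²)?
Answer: -384 + 192*√673 ≈ 4596.9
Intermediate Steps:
v(y) = -2 (v(y) = 2 - 4 = -2)
(346 - 154)*(v(16) + t(23, 3*3 + 3)) = (346 - 154)*(-2 + √(23² + (3*3 + 3)²)) = 192*(-2 + √(529 + (9 + 3)²)) = 192*(-2 + √(529 + 12²)) = 192*(-2 + √(529 + 144)) = 192*(-2 + √673) = -384 + 192*√673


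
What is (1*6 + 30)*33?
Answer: 1188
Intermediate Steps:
(1*6 + 30)*33 = (6 + 30)*33 = 36*33 = 1188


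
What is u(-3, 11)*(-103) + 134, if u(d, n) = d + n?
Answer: -690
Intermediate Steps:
u(-3, 11)*(-103) + 134 = (-3 + 11)*(-103) + 134 = 8*(-103) + 134 = -824 + 134 = -690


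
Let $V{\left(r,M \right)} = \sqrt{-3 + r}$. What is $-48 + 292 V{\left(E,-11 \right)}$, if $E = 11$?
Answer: $-48 + 584 \sqrt{2} \approx 777.9$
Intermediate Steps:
$-48 + 292 V{\left(E,-11 \right)} = -48 + 292 \sqrt{-3 + 11} = -48 + 292 \sqrt{8} = -48 + 292 \cdot 2 \sqrt{2} = -48 + 584 \sqrt{2}$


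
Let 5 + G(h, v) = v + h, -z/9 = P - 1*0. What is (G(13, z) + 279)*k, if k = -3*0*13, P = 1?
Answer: 0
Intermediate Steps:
z = -9 (z = -9*(1 - 1*0) = -9*(1 + 0) = -9*1 = -9)
G(h, v) = -5 + h + v (G(h, v) = -5 + (v + h) = -5 + (h + v) = -5 + h + v)
k = 0 (k = 0*13 = 0)
(G(13, z) + 279)*k = ((-5 + 13 - 9) + 279)*0 = (-1 + 279)*0 = 278*0 = 0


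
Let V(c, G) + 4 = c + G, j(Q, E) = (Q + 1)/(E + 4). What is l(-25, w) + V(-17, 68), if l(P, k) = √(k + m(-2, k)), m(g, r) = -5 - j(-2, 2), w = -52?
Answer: 47 + I*√2046/6 ≈ 47.0 + 7.5388*I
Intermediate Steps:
j(Q, E) = (1 + Q)/(4 + E)
m(g, r) = -29/6 (m(g, r) = -5 - (1 - 2)/(4 + 2) = -5 - (-1)/6 = -5 - 1*(-⅙) = -5 + ⅙ = -29/6)
l(P, k) = √(-29/6 + k) (l(P, k) = √(k - 29/6) = √(-29/6 + k))
V(c, G) = -4 + G + c (V(c, G) = -4 + (c + G) = -4 + (G + c) = -4 + G + c)
l(-25, w) + V(-17, 68) = √(-174 + 36*(-52))/6 + (-4 + 68 - 17) = √(-174 - 1872)/6 + 47 = √(-2046)/6 + 47 = (I*√2046)/6 + 47 = I*√2046/6 + 47 = 47 + I*√2046/6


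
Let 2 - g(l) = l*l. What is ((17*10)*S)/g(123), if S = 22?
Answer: -3740/15127 ≈ -0.24724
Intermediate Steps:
g(l) = 2 - l² (g(l) = 2 - l*l = 2 - l²)
((17*10)*S)/g(123) = ((17*10)*22)/(2 - 1*123²) = (170*22)/(2 - 1*15129) = 3740/(2 - 15129) = 3740/(-15127) = 3740*(-1/15127) = -3740/15127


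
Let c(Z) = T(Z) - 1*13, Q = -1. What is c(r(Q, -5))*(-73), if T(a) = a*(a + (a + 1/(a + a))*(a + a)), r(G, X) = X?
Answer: 17739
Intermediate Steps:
T(a) = a*(a + 2*a*(a + 1/(2*a))) (T(a) = a*(a + (a + 1/(2*a))*(2*a)) = a*(a + 2*a*(a + 1/(2*a))))
c(Z) = -13 + Z*(1 + Z + 2*Z²) (c(Z) = Z*(1 + Z + 2*Z²) - 1*13 = Z*(1 + Z + 2*Z²) - 13 = -13 + Z*(1 + Z + 2*Z²))
c(r(Q, -5))*(-73) = (-13 - 5*(1 - 5 + 2*(-5)²))*(-73) = (-13 - 5*(1 - 5 + 2*25))*(-73) = (-13 - 5*(1 - 5 + 50))*(-73) = (-13 - 5*46)*(-73) = (-13 - 230)*(-73) = -243*(-73) = 17739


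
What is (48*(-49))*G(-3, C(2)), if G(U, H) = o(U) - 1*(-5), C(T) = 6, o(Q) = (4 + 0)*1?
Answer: -21168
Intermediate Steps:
o(Q) = 4 (o(Q) = 4*1 = 4)
G(U, H) = 9 (G(U, H) = 4 - 1*(-5) = 4 + 5 = 9)
(48*(-49))*G(-3, C(2)) = (48*(-49))*9 = -2352*9 = -21168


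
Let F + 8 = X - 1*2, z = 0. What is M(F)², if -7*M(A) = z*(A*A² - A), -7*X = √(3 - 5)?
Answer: 0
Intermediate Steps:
X = -I*√2/7 (X = -√(3 - 5)/7 = -I*√2/7 ≈ -0.20203*I)
F = -10 - I*√2/7 (F = -8 + (-I*√2/7 - 1*2) = -8 + (-I*√2/7 - 2) = -8 + (-2 - I*√2/7) = -10 - I*√2/7 ≈ -10.0 - 0.20203*I)
M(A) = 0 (M(A) = -0*(A*A² - A) = -0*(A³ - A) = -⅐*0 = 0)
M(F)² = 0² = 0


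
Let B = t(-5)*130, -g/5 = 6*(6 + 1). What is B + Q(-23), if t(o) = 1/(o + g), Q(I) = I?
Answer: -1015/43 ≈ -23.605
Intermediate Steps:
g = -210 (g = -30*(6 + 1) = -30*7 = -5*42 = -210)
t(o) = 1/(-210 + o) (t(o) = 1/(o - 210) = 1/(-210 + o))
B = -26/43 (B = 130/(-210 - 5) = 130/(-215) = -1/215*130 = -26/43 ≈ -0.60465)
B + Q(-23) = -26/43 - 23 = -1015/43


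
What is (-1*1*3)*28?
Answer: -84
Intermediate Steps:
(-1*1*3)*28 = -1*3*28 = -3*28 = -84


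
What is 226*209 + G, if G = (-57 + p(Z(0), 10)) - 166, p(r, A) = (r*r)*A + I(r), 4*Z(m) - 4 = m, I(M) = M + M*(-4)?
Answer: 47018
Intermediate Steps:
I(M) = -3*M (I(M) = M - 4*M = -3*M)
Z(m) = 1 + m/4
p(r, A) = -3*r + A*r**2 (p(r, A) = (r*r)*A - 3*r = r**2*A - 3*r = A*r**2 - 3*r = -3*r + A*r**2)
G = -216 (G = (-57 + (1 + (1/4)*0)*(-3 + 10*(1 + (1/4)*0))) - 166 = (-57 + (1 + 0)*(-3 + 10*(1 + 0))) - 166 = (-57 + 1*(-3 + 10*1)) - 166 = (-57 + 1*(-3 + 10)) - 166 = (-57 + 1*7) - 166 = (-57 + 7) - 166 = -50 - 166 = -216)
226*209 + G = 226*209 - 216 = 47234 - 216 = 47018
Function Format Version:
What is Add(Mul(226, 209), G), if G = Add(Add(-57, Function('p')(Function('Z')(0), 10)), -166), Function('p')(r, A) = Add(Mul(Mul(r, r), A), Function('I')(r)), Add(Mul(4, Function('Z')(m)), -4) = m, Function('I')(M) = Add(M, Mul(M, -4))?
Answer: 47018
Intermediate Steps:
Function('I')(M) = Mul(-3, M) (Function('I')(M) = Add(M, Mul(-4, M)) = Mul(-3, M))
Function('Z')(m) = Add(1, Mul(Rational(1, 4), m))
Function('p')(r, A) = Add(Mul(-3, r), Mul(A, Pow(r, 2))) (Function('p')(r, A) = Add(Mul(Mul(r, r), A), Mul(-3, r)) = Add(Mul(Pow(r, 2), A), Mul(-3, r)) = Add(Mul(A, Pow(r, 2)), Mul(-3, r)) = Add(Mul(-3, r), Mul(A, Pow(r, 2))))
G = -216 (G = Add(Add(-57, Mul(Add(1, Mul(Rational(1, 4), 0)), Add(-3, Mul(10, Add(1, Mul(Rational(1, 4), 0)))))), -166) = Add(Add(-57, Mul(Add(1, 0), Add(-3, Mul(10, Add(1, 0))))), -166) = Add(Add(-57, Mul(1, Add(-3, Mul(10, 1)))), -166) = Add(Add(-57, Mul(1, Add(-3, 10))), -166) = Add(Add(-57, Mul(1, 7)), -166) = Add(Add(-57, 7), -166) = Add(-50, -166) = -216)
Add(Mul(226, 209), G) = Add(Mul(226, 209), -216) = Add(47234, -216) = 47018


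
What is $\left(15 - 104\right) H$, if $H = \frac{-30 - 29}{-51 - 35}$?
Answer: $- \frac{5251}{86} \approx -61.058$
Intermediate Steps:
$H = \frac{59}{86}$ ($H = - \frac{59}{-86} = \left(-59\right) \left(- \frac{1}{86}\right) = \frac{59}{86} \approx 0.68605$)
$\left(15 - 104\right) H = \left(15 - 104\right) \frac{59}{86} = \left(-89\right) \frac{59}{86} = - \frac{5251}{86}$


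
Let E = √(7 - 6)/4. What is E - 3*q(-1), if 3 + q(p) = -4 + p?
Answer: 97/4 ≈ 24.250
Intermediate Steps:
q(p) = -7 + p (q(p) = -3 + (-4 + p) = -7 + p)
E = ¼ (E = √1*(¼) = 1*(¼) = ¼ ≈ 0.25000)
E - 3*q(-1) = ¼ - 3*(-7 - 1) = ¼ - 3*(-8) = ¼ + 24 = 97/4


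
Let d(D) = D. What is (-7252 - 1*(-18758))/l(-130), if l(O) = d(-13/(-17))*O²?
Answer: 97801/109850 ≈ 0.89031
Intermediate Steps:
l(O) = 13*O²/17 (l(O) = (-13/(-17))*O² = (-13*(-1/17))*O² = 13*O²/17)
(-7252 - 1*(-18758))/l(-130) = (-7252 - 1*(-18758))/(((13/17)*(-130)²)) = (-7252 + 18758)/(((13/17)*16900)) = 11506/(219700/17) = 11506*(17/219700) = 97801/109850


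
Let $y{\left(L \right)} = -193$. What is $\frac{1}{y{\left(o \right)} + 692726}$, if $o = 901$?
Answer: $\frac{1}{692533} \approx 1.444 \cdot 10^{-6}$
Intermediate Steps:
$\frac{1}{y{\left(o \right)} + 692726} = \frac{1}{-193 + 692726} = \frac{1}{692533}$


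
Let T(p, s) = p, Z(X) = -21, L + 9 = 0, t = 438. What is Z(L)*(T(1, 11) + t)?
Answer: -9219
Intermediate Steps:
L = -9 (L = -9 + 0 = -9)
Z(L)*(T(1, 11) + t) = -21*(1 + 438) = -21*439 = -9219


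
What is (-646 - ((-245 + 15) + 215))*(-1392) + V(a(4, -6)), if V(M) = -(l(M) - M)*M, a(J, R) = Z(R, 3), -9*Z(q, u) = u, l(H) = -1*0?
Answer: 7905169/9 ≈ 8.7835e+5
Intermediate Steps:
l(H) = 0
Z(q, u) = -u/9
a(J, R) = -⅓ (a(J, R) = -⅑*3 = -⅓)
V(M) = M² (V(M) = -(0 - M)*M = -(-M)*M = -(-1)*M² = M²)
(-646 - ((-245 + 15) + 215))*(-1392) + V(a(4, -6)) = (-646 - ((-245 + 15) + 215))*(-1392) + (-⅓)² = (-646 - (-230 + 215))*(-1392) + ⅑ = (-646 - 1*(-15))*(-1392) + ⅑ = (-646 + 15)*(-1392) + ⅑ = -631*(-1392) + ⅑ = 878352 + ⅑ = 7905169/9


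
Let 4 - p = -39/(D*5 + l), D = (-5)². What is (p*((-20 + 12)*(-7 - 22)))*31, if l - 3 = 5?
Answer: 4106632/133 ≈ 30877.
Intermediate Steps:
l = 8 (l = 3 + 5 = 8)
D = 25
p = 571/133 (p = 4 - (-39)/(25*5 + 8) = 4 - (-39)/(125 + 8) = 4 - (-39)/133 = 4 - 1*(-39/133) = 4 + 39/133 = 571/133 ≈ 4.2932)
(p*((-20 + 12)*(-7 - 22)))*31 = (571*((-20 + 12)*(-7 - 22))/133)*31 = (571*(-8*(-29))/133)*31 = ((571/133)*232)*31 = (132472/133)*31 = 4106632/133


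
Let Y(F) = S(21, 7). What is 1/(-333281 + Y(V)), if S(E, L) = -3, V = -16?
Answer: -1/333284 ≈ -3.0004e-6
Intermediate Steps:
Y(F) = -3
1/(-333281 + Y(V)) = 1/(-333281 - 3) = 1/(-333284) = -1/333284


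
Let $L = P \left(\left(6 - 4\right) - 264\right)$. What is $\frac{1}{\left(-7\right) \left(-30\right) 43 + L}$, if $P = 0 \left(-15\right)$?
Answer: $\frac{1}{9030} \approx 0.00011074$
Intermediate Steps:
$P = 0$
$L = 0$ ($L = 0 \left(\left(6 - 4\right) - 264\right) = 0 \left(2 - 264\right) = 0 \left(-262\right) = 0$)
$\frac{1}{\left(-7\right) \left(-30\right) 43 + L} = \frac{1}{\left(-7\right) \left(-30\right) 43 + 0} = \frac{1}{210 \cdot 43 + 0} = \frac{1}{9030 + 0} = \frac{1}{9030}$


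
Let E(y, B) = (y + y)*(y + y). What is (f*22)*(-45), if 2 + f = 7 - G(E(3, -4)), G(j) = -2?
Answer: -6930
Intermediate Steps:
E(y, B) = 4*y**2 (E(y, B) = (2*y)*(2*y) = 4*y**2)
f = 7 (f = -2 + (7 - 1*(-2)) = -2 + (7 + 2) = -2 + 9 = 7)
(f*22)*(-45) = (7*22)*(-45) = 154*(-45) = -6930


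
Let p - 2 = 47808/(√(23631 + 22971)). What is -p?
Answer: -2 - 2656*√5178/863 ≈ -223.46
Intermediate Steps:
p = 2 + 2656*√5178/863 (p = 2 + 47808/(√(23631 + 22971)) = 2 + 47808/(√46602) = 2 + 47808/((3*√5178)) = 2 + 47808*(√5178/15534) = 2 + 2656*√5178/863 ≈ 223.46)
-p = -(2 + 2656*√5178/863) = -2 - 2656*√5178/863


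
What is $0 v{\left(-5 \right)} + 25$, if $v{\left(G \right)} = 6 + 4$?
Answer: $25$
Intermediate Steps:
$v{\left(G \right)} = 10$
$0 v{\left(-5 \right)} + 25 = 0 \cdot 10 + 25 = 0 + 25 = 25$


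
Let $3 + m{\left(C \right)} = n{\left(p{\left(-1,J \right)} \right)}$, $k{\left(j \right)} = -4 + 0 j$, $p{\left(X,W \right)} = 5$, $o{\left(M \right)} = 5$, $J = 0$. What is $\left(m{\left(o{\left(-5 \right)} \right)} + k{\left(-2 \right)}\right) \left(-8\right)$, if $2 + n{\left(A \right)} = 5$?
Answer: $32$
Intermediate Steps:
$n{\left(A \right)} = 3$ ($n{\left(A \right)} = -2 + 5 = 3$)
$k{\left(j \right)} = -4$ ($k{\left(j \right)} = -4 + 0 = -4$)
$m{\left(C \right)} = 0$ ($m{\left(C \right)} = -3 + 3 = 0$)
$\left(m{\left(o{\left(-5 \right)} \right)} + k{\left(-2 \right)}\right) \left(-8\right) = \left(0 - 4\right) \left(-8\right) = \left(-4\right) \left(-8\right) = 32$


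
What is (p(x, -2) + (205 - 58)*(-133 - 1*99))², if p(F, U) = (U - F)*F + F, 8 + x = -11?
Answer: 1186526916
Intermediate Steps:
x = -19 (x = -8 - 11 = -19)
p(F, U) = F + F*(U - F) (p(F, U) = F*(U - F) + F = F + F*(U - F))
(p(x, -2) + (205 - 58)*(-133 - 1*99))² = (-19*(1 - 2 - 1*(-19)) + (205 - 58)*(-133 - 1*99))² = (-19*(1 - 2 + 19) + 147*(-133 - 99))² = (-19*18 + 147*(-232))² = (-342 - 34104)² = (-34446)² = 1186526916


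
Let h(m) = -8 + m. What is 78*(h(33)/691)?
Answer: 1950/691 ≈ 2.8220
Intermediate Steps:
78*(h(33)/691) = 78*((-8 + 33)/691) = 78*(25*(1/691)) = 78*(25/691) = 1950/691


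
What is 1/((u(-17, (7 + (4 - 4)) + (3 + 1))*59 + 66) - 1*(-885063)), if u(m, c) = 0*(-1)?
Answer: 1/885129 ≈ 1.1298e-6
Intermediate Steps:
u(m, c) = 0
1/((u(-17, (7 + (4 - 4)) + (3 + 1))*59 + 66) - 1*(-885063)) = 1/((0*59 + 66) - 1*(-885063)) = 1/((0 + 66) + 885063) = 1/(66 + 885063) = 1/885129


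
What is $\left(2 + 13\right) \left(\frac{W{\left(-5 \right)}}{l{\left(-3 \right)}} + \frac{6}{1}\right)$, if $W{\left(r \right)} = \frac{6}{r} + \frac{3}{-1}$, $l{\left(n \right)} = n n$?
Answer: $83$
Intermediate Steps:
$l{\left(n \right)} = n^{2}$
$W{\left(r \right)} = -3 + \frac{6}{r}$ ($W{\left(r \right)} = \frac{6}{r} + 3 \left(-1\right) = \frac{6}{r} - 3 = -3 + \frac{6}{r}$)
$\left(2 + 13\right) \left(\frac{W{\left(-5 \right)}}{l{\left(-3 \right)}} + \frac{6}{1}\right) = \left(2 + 13\right) \left(\frac{-3 + \frac{6}{-5}}{\left(-3\right)^{2}} + \frac{6}{1}\right) = 15 \left(\frac{-3 + 6 \left(- \frac{1}{5}\right)}{9} + 6 \cdot 1\right) = 15 \left(\left(-3 - \frac{6}{5}\right) \frac{1}{9} + 6\right) = 15 \left(\left(- \frac{21}{5}\right) \frac{1}{9} + 6\right) = 15 \left(- \frac{7}{15} + 6\right) = 15 \cdot \frac{83}{15} = 83$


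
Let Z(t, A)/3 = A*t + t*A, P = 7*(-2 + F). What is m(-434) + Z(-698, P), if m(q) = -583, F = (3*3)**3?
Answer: -21313315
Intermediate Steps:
F = 729 (F = 9**3 = 729)
P = 5089 (P = 7*(-2 + 729) = 7*727 = 5089)
Z(t, A) = 6*A*t (Z(t, A) = 3*(A*t + t*A) = 3*(A*t + A*t) = 3*(2*A*t) = 6*A*t)
m(-434) + Z(-698, P) = -583 + 6*5089*(-698) = -583 - 21312732 = -21313315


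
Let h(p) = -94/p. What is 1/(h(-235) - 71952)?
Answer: -5/359758 ≈ -1.3898e-5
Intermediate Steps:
1/(h(-235) - 71952) = 1/(-94/(-235) - 71952) = 1/(-94*(-1/235) - 71952) = 1/(2/5 - 71952) = 1/(-359758/5) = -5/359758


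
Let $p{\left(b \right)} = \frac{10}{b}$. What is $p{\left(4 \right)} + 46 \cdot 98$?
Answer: $\frac{9021}{2} \approx 4510.5$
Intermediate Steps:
$p{\left(4 \right)} + 46 \cdot 98 = \frac{10}{4} + 46 \cdot 98 = 10 \cdot \frac{1}{4} + 4508 = \frac{5}{2} + 4508 = \frac{9021}{2}$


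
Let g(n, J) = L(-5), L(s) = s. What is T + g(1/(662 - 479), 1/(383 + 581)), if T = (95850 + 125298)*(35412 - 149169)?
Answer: -25157133041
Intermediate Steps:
T = -25157133036 (T = 221148*(-113757) = -25157133036)
g(n, J) = -5
T + g(1/(662 - 479), 1/(383 + 581)) = -25157133036 - 5 = -25157133041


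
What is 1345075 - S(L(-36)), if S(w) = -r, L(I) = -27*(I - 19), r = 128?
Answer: 1345203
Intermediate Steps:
L(I) = 513 - 27*I (L(I) = -27*(-19 + I) = 513 - 27*I)
S(w) = -128 (S(w) = -1*128 = -128)
1345075 - S(L(-36)) = 1345075 - 1*(-128) = 1345075 + 128 = 1345203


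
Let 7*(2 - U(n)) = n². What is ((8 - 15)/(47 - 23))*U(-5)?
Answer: 11/24 ≈ 0.45833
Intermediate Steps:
U(n) = 2 - n²/7
((8 - 15)/(47 - 23))*U(-5) = ((8 - 15)/(47 - 23))*(2 - ⅐*(-5)²) = (-7/24)*(2 - ⅐*25) = ((1/24)*(-7))*(2 - 25/7) = -7/24*(-11/7) = 11/24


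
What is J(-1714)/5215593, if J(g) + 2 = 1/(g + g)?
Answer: -6857/17879052804 ≈ -3.8352e-7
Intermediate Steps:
J(g) = -2 + 1/(2*g) (J(g) = -2 + 1/(g + g) = -2 + 1/(2*g))
J(-1714)/5215593 = (-2 + (1/2)/(-1714))/5215593 = (-2 + (1/2)*(-1/1714))*(1/5215593) = (-2 - 1/3428)*(1/5215593) = -6857/3428*1/5215593 = -6857/17879052804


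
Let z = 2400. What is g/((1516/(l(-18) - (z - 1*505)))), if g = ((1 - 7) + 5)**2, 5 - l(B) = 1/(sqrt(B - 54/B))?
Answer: -945/758 + I*sqrt(15)/22740 ≈ -1.2467 + 0.00017032*I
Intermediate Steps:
l(B) = 5 - 1/sqrt(B - 54/B) (l(B) = 5 - 1/(sqrt(B - 54/B)) = 5 - 1/sqrt(B - 54/B))
g = 1 (g = (-6 + 5)**2 = (-1)**2 = 1)
g/((1516/(l(-18) - (z - 1*505)))) = 1/(1516/((5 - 1/sqrt(-18 - 54/(-18))) - (2400 - 1*505))) = 1/(1516/((5 - 1/sqrt(-18 - 54*(-1/18))) - (2400 - 505))) = 1/(1516/((5 - 1/sqrt(-18 + 3)) - 1*1895)) = 1/(1516/((5 - 1/sqrt(-15)) - 1895)) = 1/(1516/((5 - (-1)*I*sqrt(15)/15) - 1895)) = 1/(1516/((5 + I*sqrt(15)/15) - 1895)) = 1/(1516/(-1890 + I*sqrt(15)/15)) = 1*(-945/758 + I*sqrt(15)/22740) = -945/758 + I*sqrt(15)/22740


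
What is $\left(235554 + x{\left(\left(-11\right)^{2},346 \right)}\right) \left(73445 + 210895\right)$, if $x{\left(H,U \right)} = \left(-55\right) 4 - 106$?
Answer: $66884729520$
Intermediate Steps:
$x{\left(H,U \right)} = -326$ ($x{\left(H,U \right)} = -220 - 106 = -326$)
$\left(235554 + x{\left(\left(-11\right)^{2},346 \right)}\right) \left(73445 + 210895\right) = \left(235554 - 326\right) \left(73445 + 210895\right) = 235228 \cdot 284340 = 66884729520$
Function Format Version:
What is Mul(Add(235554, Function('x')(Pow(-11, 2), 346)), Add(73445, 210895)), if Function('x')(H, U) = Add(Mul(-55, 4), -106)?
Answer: 66884729520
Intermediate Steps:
Function('x')(H, U) = -326 (Function('x')(H, U) = Add(-220, -106) = -326)
Mul(Add(235554, Function('x')(Pow(-11, 2), 346)), Add(73445, 210895)) = Mul(Add(235554, -326), Add(73445, 210895)) = Mul(235228, 284340) = 66884729520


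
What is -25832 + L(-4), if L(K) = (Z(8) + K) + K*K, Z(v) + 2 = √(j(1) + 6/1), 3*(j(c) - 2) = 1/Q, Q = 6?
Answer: -25822 + √290/6 ≈ -25819.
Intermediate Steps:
j(c) = 37/18 (j(c) = 2 + (1/6)/3 = 2 + (1*(⅙))/3 = 2 + (⅓)*(⅙) = 2 + 1/18 = 37/18)
Z(v) = -2 + √290/6 (Z(v) = -2 + √(37/18 + 6/1) = -2 + √(37/18 + 6*1) = -2 + √(37/18 + 6) = -2 + √(145/18) = -2 + √290/6)
L(K) = -2 + K + K² + √290/6 (L(K) = ((-2 + √290/6) + K) + K*K = (-2 + K + √290/6) + K² = -2 + K + K² + √290/6)
-25832 + L(-4) = -25832 + (-2 - 4 + (-4)² + √290/6) = -25832 + (-2 - 4 + 16 + √290/6) = -25832 + (10 + √290/6) = -25822 + √290/6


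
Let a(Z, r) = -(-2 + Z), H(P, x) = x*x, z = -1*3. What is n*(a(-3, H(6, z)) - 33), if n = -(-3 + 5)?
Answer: 56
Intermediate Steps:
z = -3
H(P, x) = x²
a(Z, r) = 2 - Z
n = -2 (n = -1*2 = -2)
n*(a(-3, H(6, z)) - 33) = -2*((2 - 1*(-3)) - 33) = -2*((2 + 3) - 33) = -2*(5 - 33) = -2*(-28) = 56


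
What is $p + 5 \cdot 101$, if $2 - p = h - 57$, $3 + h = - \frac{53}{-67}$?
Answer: $\frac{37936}{67} \approx 566.21$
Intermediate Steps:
$h = - \frac{148}{67}$ ($h = -3 - \frac{53}{-67} = -3 - - \frac{53}{67} = -3 + \frac{53}{67} = - \frac{148}{67} \approx -2.209$)
$p = \frac{4101}{67}$ ($p = 2 - \left(- \frac{148}{67} - 57\right) = 2 - - \frac{3967}{67} = 2 + \frac{3967}{67} = \frac{4101}{67} \approx 61.209$)
$p + 5 \cdot 101 = \frac{4101}{67} + 5 \cdot 101 = \frac{4101}{67} + 505 = \frac{37936}{67}$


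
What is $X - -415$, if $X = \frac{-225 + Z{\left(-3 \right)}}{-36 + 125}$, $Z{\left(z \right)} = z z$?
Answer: $\frac{36719}{89} \approx 412.57$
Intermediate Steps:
$Z{\left(z \right)} = z^{2}$
$X = - \frac{216}{89}$ ($X = \frac{-225 + \left(-3\right)^{2}}{-36 + 125} = \frac{-225 + 9}{89} = \left(-216\right) \frac{1}{89} = - \frac{216}{89} \approx -2.427$)
$X - -415 = - \frac{216}{89} - -415 = - \frac{216}{89} + 415 = \frac{36719}{89}$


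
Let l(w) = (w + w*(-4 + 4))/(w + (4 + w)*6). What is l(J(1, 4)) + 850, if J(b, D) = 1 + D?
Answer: 50155/59 ≈ 850.08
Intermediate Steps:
l(w) = w/(24 + 7*w) (l(w) = (w + w*0)/(w + (24 + 6*w)) = (w + 0)/(24 + 7*w) = w/(24 + 7*w))
l(J(1, 4)) + 850 = (1 + 4)/(24 + 7*(1 + 4)) + 850 = 5/(24 + 7*5) + 850 = 5/(24 + 35) + 850 = 5/59 + 850 = 50155/59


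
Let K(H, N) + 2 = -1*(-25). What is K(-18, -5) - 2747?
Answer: -2724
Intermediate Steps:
K(H, N) = 23 (K(H, N) = -2 - 1*(-25) = -2 + 25 = 23)
K(-18, -5) - 2747 = 23 - 2747 = -2724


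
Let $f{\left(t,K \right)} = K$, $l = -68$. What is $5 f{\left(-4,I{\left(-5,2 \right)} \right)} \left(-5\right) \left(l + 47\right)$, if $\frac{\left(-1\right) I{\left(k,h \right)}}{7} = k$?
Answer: $18375$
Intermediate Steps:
$I{\left(k,h \right)} = - 7 k$
$5 f{\left(-4,I{\left(-5,2 \right)} \right)} \left(-5\right) \left(l + 47\right) = 5 \left(\left(-7\right) \left(-5\right)\right) \left(-5\right) \left(-68 + 47\right) = 5 \cdot 35 \left(-5\right) \left(-21\right) = 175 \left(-5\right) \left(-21\right) = \left(-875\right) \left(-21\right) = 18375$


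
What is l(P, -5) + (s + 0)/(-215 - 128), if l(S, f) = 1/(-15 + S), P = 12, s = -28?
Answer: -37/147 ≈ -0.25170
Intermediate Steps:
l(P, -5) + (s + 0)/(-215 - 128) = 1/(-15 + 12) + (-28 + 0)/(-215 - 128) = 1/(-3) - 28/(-343) = -⅓ - 28*(-1/343) = -⅓ + 4/49 = -37/147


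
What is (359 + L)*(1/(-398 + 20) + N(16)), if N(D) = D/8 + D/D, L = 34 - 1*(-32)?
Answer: 481525/378 ≈ 1273.9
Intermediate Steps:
L = 66 (L = 34 + 32 = 66)
N(D) = 1 + D/8 (N(D) = D*(⅛) + 1 = D/8 + 1 = 1 + D/8)
(359 + L)*(1/(-398 + 20) + N(16)) = (359 + 66)*(1/(-398 + 20) + (1 + (⅛)*16)) = 425*(1/(-378) + (1 + 2)) = 425*(-1/378 + 3) = 425*(1133/378) = 481525/378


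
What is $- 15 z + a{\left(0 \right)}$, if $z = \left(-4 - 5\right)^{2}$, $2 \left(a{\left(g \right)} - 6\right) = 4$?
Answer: $-1207$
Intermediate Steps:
$a{\left(g \right)} = 8$ ($a{\left(g \right)} = 6 + \frac{1}{2} \cdot 4 = 6 + 2 = 8$)
$z = 81$ ($z = \left(-9\right)^{2} = 81$)
$- 15 z + a{\left(0 \right)} = \left(-15\right) 81 + 8 = -1215 + 8 = -1207$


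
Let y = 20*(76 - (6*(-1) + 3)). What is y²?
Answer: 2496400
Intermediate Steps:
y = 1580 (y = 20*(76 - (-6 + 3)) = 20*(76 - 1*(-3)) = 20*(76 + 3) = 20*79 = 1580)
y² = 1580² = 2496400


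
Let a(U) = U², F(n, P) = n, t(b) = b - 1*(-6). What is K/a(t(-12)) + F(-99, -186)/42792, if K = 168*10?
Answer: 1996861/42792 ≈ 46.664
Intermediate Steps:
t(b) = 6 + b (t(b) = b + 6 = 6 + b)
K = 1680
K/a(t(-12)) + F(-99, -186)/42792 = 1680/((6 - 12)²) - 99/42792 = 1680/((-6)²) - 99*1/42792 = 1680/36 - 33/14264 = 1680*(1/36) - 33/14264 = 140/3 - 33/14264 = 1996861/42792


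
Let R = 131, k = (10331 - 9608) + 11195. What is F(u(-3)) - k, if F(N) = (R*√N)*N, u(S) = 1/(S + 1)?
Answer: -11918 - 131*I*√2/4 ≈ -11918.0 - 46.315*I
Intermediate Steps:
k = 11918 (k = 723 + 11195 = 11918)
u(S) = 1/(1 + S)
F(N) = 131*N^(3/2) (F(N) = (131*√N)*N = 131*N^(3/2))
F(u(-3)) - k = 131*(1/(1 - 3))^(3/2) - 1*11918 = 131*(1/(-2))^(3/2) - 11918 = 131*(-½)^(3/2) - 11918 = 131*(-I*√2/4) - 11918 = -131*I*√2/4 - 11918 = -11918 - 131*I*√2/4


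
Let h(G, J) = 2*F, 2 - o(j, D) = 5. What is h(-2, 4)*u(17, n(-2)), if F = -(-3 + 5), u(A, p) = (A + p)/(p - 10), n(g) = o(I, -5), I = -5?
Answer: 56/13 ≈ 4.3077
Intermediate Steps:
o(j, D) = -3 (o(j, D) = 2 - 1*5 = 2 - 5 = -3)
n(g) = -3
u(A, p) = (A + p)/(-10 + p)
F = -2 (F = -1*2 = -2)
h(G, J) = -4 (h(G, J) = 2*(-2) = -4)
h(-2, 4)*u(17, n(-2)) = -4*(17 - 3)/(-10 - 3) = -4*14/(-13) = -(-4)*14/13 = -4*(-14/13) = 56/13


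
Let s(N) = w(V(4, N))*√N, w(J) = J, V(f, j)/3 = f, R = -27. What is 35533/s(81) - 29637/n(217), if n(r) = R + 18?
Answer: 391177/108 ≈ 3622.0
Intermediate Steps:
n(r) = -9 (n(r) = -27 + 18 = -9)
V(f, j) = 3*f
s(N) = 12*√N (s(N) = (3*4)*√N = 12*√N)
35533/s(81) - 29637/n(217) = 35533/((12*√81)) - 29637/(-9) = 35533/((12*9)) - 29637*(-⅑) = 35533/108 + 3293 = 391177/108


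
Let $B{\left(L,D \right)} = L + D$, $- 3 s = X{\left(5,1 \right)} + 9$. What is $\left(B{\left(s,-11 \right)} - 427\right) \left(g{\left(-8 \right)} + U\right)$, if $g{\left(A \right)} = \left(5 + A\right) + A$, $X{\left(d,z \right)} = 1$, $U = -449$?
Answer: $\frac{609040}{3} \approx 2.0301 \cdot 10^{5}$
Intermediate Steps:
$s = - \frac{10}{3}$ ($s = - \frac{1 + 9}{3} = \left(- \frac{1}{3}\right) 10 = - \frac{10}{3} \approx -3.3333$)
$g{\left(A \right)} = 5 + 2 A$
$B{\left(L,D \right)} = D + L$
$\left(B{\left(s,-11 \right)} - 427\right) \left(g{\left(-8 \right)} + U\right) = \left(\left(-11 - \frac{10}{3}\right) - 427\right) \left(\left(5 + 2 \left(-8\right)\right) - 449\right) = \left(- \frac{43}{3} - 427\right) \left(\left(5 - 16\right) - 449\right) = - \frac{1324 \left(-11 - 449\right)}{3} = \left(- \frac{1324}{3}\right) \left(-460\right) = \frac{609040}{3}$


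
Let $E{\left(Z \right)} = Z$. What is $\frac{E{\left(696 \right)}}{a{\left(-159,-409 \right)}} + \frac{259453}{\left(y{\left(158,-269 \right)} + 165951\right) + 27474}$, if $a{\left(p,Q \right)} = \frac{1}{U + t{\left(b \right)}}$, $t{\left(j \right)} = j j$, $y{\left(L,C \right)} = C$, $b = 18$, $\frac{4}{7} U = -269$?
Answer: $- \frac{19728308075}{193156} \approx -1.0214 \cdot 10^{5}$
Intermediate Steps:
$U = - \frac{1883}{4}$ ($U = \frac{7}{4} \left(-269\right) = - \frac{1883}{4} \approx -470.75$)
$t{\left(j \right)} = j^{2}$
$a{\left(p,Q \right)} = - \frac{4}{587}$ ($a{\left(p,Q \right)} = \frac{1}{- \frac{1883}{4} + 18^{2}} = \frac{1}{- \frac{1883}{4} + 324} = \frac{1}{- \frac{587}{4}} = - \frac{4}{587}$)
$\frac{E{\left(696 \right)}}{a{\left(-159,-409 \right)}} + \frac{259453}{\left(y{\left(158,-269 \right)} + 165951\right) + 27474} = \frac{696}{- \frac{4}{587}} + \frac{259453}{\left(-269 + 165951\right) + 27474} = 696 \left(- \frac{587}{4}\right) + \frac{259453}{165682 + 27474} = -102138 + \frac{259453}{193156} = - \frac{19728308075}{193156}$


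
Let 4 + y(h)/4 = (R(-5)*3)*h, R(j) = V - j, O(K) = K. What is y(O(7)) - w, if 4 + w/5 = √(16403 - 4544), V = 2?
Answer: 592 - 5*√11859 ≈ 47.505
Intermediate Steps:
R(j) = 2 - j
w = -20 + 5*√11859 (w = -20 + 5*√(16403 - 4544) = -20 + 5*√11859 ≈ 524.50)
y(h) = -16 + 84*h (y(h) = -16 + 4*(((2 - 1*(-5))*3)*h) = -16 + 4*(((2 + 5)*3)*h) = -16 + 4*((7*3)*h) = -16 + 4*(21*h) = -16 + 84*h)
y(O(7)) - w = (-16 + 84*7) - (-20 + 5*√11859) = (-16 + 588) + (20 - 5*√11859) = 572 + (20 - 5*√11859) = 592 - 5*√11859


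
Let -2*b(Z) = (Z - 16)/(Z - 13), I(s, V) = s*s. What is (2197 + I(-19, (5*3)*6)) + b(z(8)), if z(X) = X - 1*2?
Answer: 17901/7 ≈ 2557.3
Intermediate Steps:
z(X) = -2 + X (z(X) = X - 2 = -2 + X)
I(s, V) = s²
b(Z) = -(-16 + Z)/(2*(-13 + Z)) (b(Z) = -(Z - 16)/(2*(Z - 13)) = -(-16 + Z)/(2*(-13 + Z)))
(2197 + I(-19, (5*3)*6)) + b(z(8)) = (2197 + (-19)²) + (16 - (-2 + 8))/(2*(-13 + (-2 + 8))) = (2197 + 361) + (16 - 1*6)/(2*(-13 + 6)) = 2558 + (½)*(16 - 6)/(-7) = 2558 + (½)*(-⅐)*10 = 2558 - 5/7 = 17901/7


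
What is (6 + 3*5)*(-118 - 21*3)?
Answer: -3801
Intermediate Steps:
(6 + 3*5)*(-118 - 21*3) = (6 + 15)*(-118 - 63) = 21*(-181) = -3801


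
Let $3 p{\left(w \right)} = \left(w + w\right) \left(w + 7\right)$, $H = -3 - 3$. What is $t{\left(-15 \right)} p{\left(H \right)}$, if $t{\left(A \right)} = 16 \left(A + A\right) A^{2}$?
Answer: $432000$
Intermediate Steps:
$H = -6$
$t{\left(A \right)} = 32 A^{3}$ ($t{\left(A \right)} = 16 \cdot 2 A A^{2} = 32 A A^{2} = 32 A^{3}$)
$p{\left(w \right)} = \frac{2 w \left(7 + w\right)}{3}$ ($p{\left(w \right)} = \frac{\left(w + w\right) \left(w + 7\right)}{3} = \frac{2 w \left(7 + w\right)}{3}$)
$t{\left(-15 \right)} p{\left(H \right)} = 32 \left(-15\right)^{3} \cdot \frac{2}{3} \left(-6\right) \left(7 - 6\right) = 32 \left(-3375\right) \frac{2}{3} \left(-6\right) 1 = \left(-108000\right) \left(-4\right) = 432000$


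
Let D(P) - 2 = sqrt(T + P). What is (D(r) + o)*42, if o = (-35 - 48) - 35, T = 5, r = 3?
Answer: -4872 + 84*sqrt(2) ≈ -4753.2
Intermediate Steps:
D(P) = 2 + sqrt(5 + P)
o = -118 (o = -83 - 35 = -118)
(D(r) + o)*42 = ((2 + sqrt(5 + 3)) - 118)*42 = ((2 + sqrt(8)) - 118)*42 = ((2 + 2*sqrt(2)) - 118)*42 = (-116 + 2*sqrt(2))*42 = -4872 + 84*sqrt(2)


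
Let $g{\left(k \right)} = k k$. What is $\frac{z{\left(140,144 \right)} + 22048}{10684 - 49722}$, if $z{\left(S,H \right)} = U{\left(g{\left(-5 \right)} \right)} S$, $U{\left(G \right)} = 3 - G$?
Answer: $- \frac{9484}{19519} \approx -0.48589$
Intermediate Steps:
$g{\left(k \right)} = k^{2}$
$z{\left(S,H \right)} = - 22 S$ ($z{\left(S,H \right)} = \left(3 - \left(-5\right)^{2}\right) S = \left(3 - 25\right) S = - 22 S$)
$\frac{z{\left(140,144 \right)} + 22048}{10684 - 49722} = \frac{\left(-22\right) 140 + 22048}{10684 - 49722} = \frac{-3080 + 22048}{-39038} = 18968 \left(- \frac{1}{39038}\right) = - \frac{9484}{19519}$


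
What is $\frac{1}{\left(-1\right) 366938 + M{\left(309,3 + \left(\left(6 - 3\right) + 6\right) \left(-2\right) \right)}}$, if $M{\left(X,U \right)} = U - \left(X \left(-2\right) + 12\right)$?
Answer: $- \frac{1}{366347} \approx -2.7297 \cdot 10^{-6}$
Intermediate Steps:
$M{\left(X,U \right)} = -12 + U + 2 X$ ($M{\left(X,U \right)} = U - \left(- 2 X + 12\right) = U - \left(12 - 2 X\right) = U + \left(-12 + 2 X\right) = -12 + U + 2 X$)
$\frac{1}{\left(-1\right) 366938 + M{\left(309,3 + \left(\left(6 - 3\right) + 6\right) \left(-2\right) \right)}} = \frac{1}{\left(-1\right) 366938 + \left(-12 + \left(3 + \left(\left(6 - 3\right) + 6\right) \left(-2\right)\right) + 2 \cdot 309\right)} = \frac{1}{-366938 + \left(-12 + \left(3 + \left(3 + 6\right) \left(-2\right)\right) + 618\right)} = \frac{1}{-366938 + \left(-12 + \left(3 + 9 \left(-2\right)\right) + 618\right)} = \frac{1}{-366938 + \left(-12 + \left(3 - 18\right) + 618\right)} = \frac{1}{-366938 - -591} = \frac{1}{-366938 + 591} = \frac{1}{-366347} = - \frac{1}{366347}$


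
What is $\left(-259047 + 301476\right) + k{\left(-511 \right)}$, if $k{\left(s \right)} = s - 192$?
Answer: $41726$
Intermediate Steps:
$k{\left(s \right)} = -192 + s$ ($k{\left(s \right)} = s - 192 = -192 + s$)
$\left(-259047 + 301476\right) + k{\left(-511 \right)} = \left(-259047 + 301476\right) - 703 = 42429 - 703 = 41726$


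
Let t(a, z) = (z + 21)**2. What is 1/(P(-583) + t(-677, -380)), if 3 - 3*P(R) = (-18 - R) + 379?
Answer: 3/385702 ≈ 7.7780e-6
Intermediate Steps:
P(R) = -358/3 + R/3 (P(R) = 1 - ((-18 - R) + 379)/3 = 1 - (361 - R)/3 = 1 + (-361/3 + R/3) = -358/3 + R/3)
t(a, z) = (21 + z)**2
1/(P(-583) + t(-677, -380)) = 1/((-358/3 + (1/3)*(-583)) + (21 - 380)**2) = 1/((-358/3 - 583/3) + (-359)**2) = 1/(-941/3 + 128881) = 1/(385702/3) = 3/385702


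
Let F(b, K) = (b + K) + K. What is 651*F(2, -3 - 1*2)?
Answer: -5208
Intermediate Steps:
F(b, K) = b + 2*K (F(b, K) = (K + b) + K = b + 2*K)
651*F(2, -3 - 1*2) = 651*(2 + 2*(-3 - 1*2)) = 651*(2 + 2*(-3 - 2)) = 651*(2 + 2*(-5)) = 651*(2 - 10) = 651*(-8) = -5208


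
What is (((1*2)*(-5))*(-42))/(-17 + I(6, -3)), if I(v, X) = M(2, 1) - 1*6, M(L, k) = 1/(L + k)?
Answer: -315/17 ≈ -18.529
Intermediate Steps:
I(v, X) = -17/3 (I(v, X) = 1/(2 + 1) - 1*6 = 1/3 - 6 = -17/3)
(((1*2)*(-5))*(-42))/(-17 + I(6, -3)) = (((1*2)*(-5))*(-42))/(-17 - 17/3) = ((2*(-5))*(-42))/(-68/3) = -10*(-42)*(-3/68) = 420*(-3/68) = -315/17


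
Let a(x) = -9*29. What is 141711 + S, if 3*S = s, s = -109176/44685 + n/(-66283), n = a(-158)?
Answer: 419725146784564/2961855855 ≈ 1.4171e+5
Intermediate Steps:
a(x) = -261
n = -261
s = -2408283341/987285285 (s = -109176/44685 - 261/(-66283) = -109176*1/44685 - 261*(-1/66283) = -36392/14895 + 261/66283 = -2408283341/987285285 ≈ -2.4393)
S = -2408283341/2961855855 (S = (1/3)*(-2408283341/987285285) = -2408283341/2961855855 ≈ -0.81310)
141711 + S = 141711 - 2408283341/2961855855 = 419725146784564/2961855855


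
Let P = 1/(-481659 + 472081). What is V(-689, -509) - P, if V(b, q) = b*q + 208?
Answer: 3361006403/9578 ≈ 3.5091e+5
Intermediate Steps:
P = -1/9578 (P = 1/(-9578) = -1/9578 ≈ -0.00010441)
V(b, q) = 208 + b*q
V(-689, -509) - P = (208 - 689*(-509)) - 1*(-1/9578) = (208 + 350701) + 1/9578 = 350909 + 1/9578 = 3361006403/9578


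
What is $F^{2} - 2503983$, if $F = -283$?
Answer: $-2423894$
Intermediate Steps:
$F^{2} - 2503983 = \left(-283\right)^{2} - 2503983 = 80089 - 2503983 = -2423894$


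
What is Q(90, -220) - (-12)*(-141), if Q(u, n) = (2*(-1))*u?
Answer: -1872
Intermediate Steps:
Q(u, n) = -2*u
Q(90, -220) - (-12)*(-141) = -2*90 - (-12)*(-141) = -180 - 1*1692 = -180 - 1692 = -1872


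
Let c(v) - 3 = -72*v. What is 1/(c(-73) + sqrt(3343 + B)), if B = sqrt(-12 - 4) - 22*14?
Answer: 1/(5259 + sqrt(3035 + 4*I)) ≈ 0.00018818 - 1.0e-9*I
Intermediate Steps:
c(v) = 3 - 72*v
B = -308 + 4*I (B = sqrt(-16) - 308 = 4*I - 308 = -308 + 4*I ≈ -308.0 + 4.0*I)
1/(c(-73) + sqrt(3343 + B)) = 1/((3 - 72*(-73)) + sqrt(3343 + (-308 + 4*I))) = 1/((3 + 5256) + sqrt(3035 + 4*I)) = 1/(5259 + sqrt(3035 + 4*I))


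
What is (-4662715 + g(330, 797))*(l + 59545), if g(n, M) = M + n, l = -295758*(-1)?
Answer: -1656276201164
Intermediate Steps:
l = 295758
(-4662715 + g(330, 797))*(l + 59545) = (-4662715 + (797 + 330))*(295758 + 59545) = (-4662715 + 1127)*355303 = -4661588*355303 = -1656276201164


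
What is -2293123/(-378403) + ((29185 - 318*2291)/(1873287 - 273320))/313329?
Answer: 1149579123146023330/189699501106291629 ≈ 6.0600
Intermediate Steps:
-2293123/(-378403) + ((29185 - 318*2291)/(1873287 - 273320))/313329 = -2293123*(-1/378403) + ((29185 - 728538)/1599967)*(1/313329) = 2293123/378403 - 699353*1/1599967*(1/313329) = 2293123/378403 - 699353/1599967*1/313329 = 2293123/378403 - 699353/501316060143 = 1149579123146023330/189699501106291629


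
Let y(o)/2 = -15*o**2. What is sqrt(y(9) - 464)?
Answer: I*sqrt(2894) ≈ 53.796*I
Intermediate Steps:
y(o) = -30*o**2 (y(o) = 2*(-15*o**2) = -30*o**2)
sqrt(y(9) - 464) = sqrt(-30*9**2 - 464) = sqrt(-30*81 - 464) = sqrt(-2430 - 464) = sqrt(-2894) = I*sqrt(2894)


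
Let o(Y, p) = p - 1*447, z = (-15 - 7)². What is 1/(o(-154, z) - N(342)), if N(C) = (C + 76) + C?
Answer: -1/723 ≈ -0.0013831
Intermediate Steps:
z = 484 (z = (-22)² = 484)
o(Y, p) = -447 + p (o(Y, p) = p - 447 = -447 + p)
N(C) = 76 + 2*C (N(C) = (76 + C) + C = 76 + 2*C)
1/(o(-154, z) - N(342)) = 1/((-447 + 484) - (76 + 2*342)) = 1/(37 - (76 + 684)) = 1/(37 - 1*760) = 1/(37 - 760) = 1/(-723) = -1/723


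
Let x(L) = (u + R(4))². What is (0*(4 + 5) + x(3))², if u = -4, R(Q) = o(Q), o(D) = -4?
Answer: 4096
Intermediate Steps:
R(Q) = -4
x(L) = 64 (x(L) = (-4 - 4)² = (-8)² = 64)
(0*(4 + 5) + x(3))² = (0*(4 + 5) + 64)² = (0*9 + 64)² = (0 + 64)² = 64² = 4096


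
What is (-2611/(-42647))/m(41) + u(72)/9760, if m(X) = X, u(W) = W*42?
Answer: 332064313/1066601470 ≈ 0.31133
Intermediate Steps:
u(W) = 42*W
(-2611/(-42647))/m(41) + u(72)/9760 = -2611/(-42647)/41 + (42*72)/9760 = -2611*(-1/42647)*(1/41) + 3024*(1/9760) = (2611/42647)*(1/41) + 189/610 = 2611/1748527 + 189/610 = 332064313/1066601470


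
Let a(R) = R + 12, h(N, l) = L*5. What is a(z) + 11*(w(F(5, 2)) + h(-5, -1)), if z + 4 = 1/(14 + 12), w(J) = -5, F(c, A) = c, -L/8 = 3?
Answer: -35541/26 ≈ -1367.0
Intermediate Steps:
L = -24 (L = -8*3 = -24)
h(N, l) = -120 (h(N, l) = -24*5 = -120)
z = -103/26 (z = -4 + 1/(14 + 12) = -4 + 1/26 = -103/26 ≈ -3.9615)
a(R) = 12 + R
a(z) + 11*(w(F(5, 2)) + h(-5, -1)) = (12 - 103/26) + 11*(-5 - 120) = 209/26 + 11*(-125) = 209/26 - 1375 = -35541/26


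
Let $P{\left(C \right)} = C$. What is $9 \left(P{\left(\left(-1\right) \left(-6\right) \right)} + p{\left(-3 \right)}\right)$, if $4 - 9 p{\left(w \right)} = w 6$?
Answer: $76$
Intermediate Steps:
$p{\left(w \right)} = \frac{4}{9} - \frac{2 w}{3}$ ($p{\left(w \right)} = \frac{4}{9} - \frac{w 6}{9} = \frac{4}{9} - \frac{6 w}{9} = \frac{4}{9} - \frac{2 w}{3}$)
$9 \left(P{\left(\left(-1\right) \left(-6\right) \right)} + p{\left(-3 \right)}\right) = 9 \left(\left(-1\right) \left(-6\right) + \left(\frac{4}{9} - -2\right)\right) = 9 \left(6 + \left(\frac{4}{9} + 2\right)\right) = 9 \left(6 + \frac{22}{9}\right) = 9 \cdot \frac{76}{9} = 76$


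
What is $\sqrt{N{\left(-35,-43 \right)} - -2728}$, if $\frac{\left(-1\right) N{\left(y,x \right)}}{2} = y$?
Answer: $\sqrt{2798} \approx 52.896$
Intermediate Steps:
$N{\left(y,x \right)} = - 2 y$
$\sqrt{N{\left(-35,-43 \right)} - -2728} = \sqrt{\left(-2\right) \left(-35\right) - -2728} = \sqrt{70 + 2728} = \sqrt{2798}$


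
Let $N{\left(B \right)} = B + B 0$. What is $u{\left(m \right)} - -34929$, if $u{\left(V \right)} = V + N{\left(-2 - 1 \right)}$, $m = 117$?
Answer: $35043$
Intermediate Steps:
$N{\left(B \right)} = B$ ($N{\left(B \right)} = B + 0 = B$)
$u{\left(V \right)} = -3 + V$ ($u{\left(V \right)} = V - 3 = -3 + V$)
$u{\left(m \right)} - -34929 = \left(-3 + 117\right) - -34929 = 114 + 34929 = 35043$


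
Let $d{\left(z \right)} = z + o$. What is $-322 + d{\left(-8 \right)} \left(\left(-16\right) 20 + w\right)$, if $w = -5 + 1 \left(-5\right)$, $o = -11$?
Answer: $5948$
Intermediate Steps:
$w = -10$ ($w = -5 - 5 = -10$)
$d{\left(z \right)} = -11 + z$ ($d{\left(z \right)} = z - 11 = -11 + z$)
$-322 + d{\left(-8 \right)} \left(\left(-16\right) 20 + w\right) = -322 + \left(-11 - 8\right) \left(\left(-16\right) 20 - 10\right) = -322 - 19 \left(-320 - 10\right) = -322 - -6270 = -322 + 6270 = 5948$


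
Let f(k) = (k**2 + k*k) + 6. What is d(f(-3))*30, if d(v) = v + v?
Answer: 1440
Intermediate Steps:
f(k) = 6 + 2*k**2 (f(k) = (k**2 + k**2) + 6 = 2*k**2 + 6 = 6 + 2*k**2)
d(v) = 2*v
d(f(-3))*30 = (2*(6 + 2*(-3)**2))*30 = (2*(6 + 2*9))*30 = (2*(6 + 18))*30 = (2*24)*30 = 48*30 = 1440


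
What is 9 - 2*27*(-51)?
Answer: 2763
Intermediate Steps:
9 - 2*27*(-51) = 9 - 54*(-51) = 9 + 2754 = 2763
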